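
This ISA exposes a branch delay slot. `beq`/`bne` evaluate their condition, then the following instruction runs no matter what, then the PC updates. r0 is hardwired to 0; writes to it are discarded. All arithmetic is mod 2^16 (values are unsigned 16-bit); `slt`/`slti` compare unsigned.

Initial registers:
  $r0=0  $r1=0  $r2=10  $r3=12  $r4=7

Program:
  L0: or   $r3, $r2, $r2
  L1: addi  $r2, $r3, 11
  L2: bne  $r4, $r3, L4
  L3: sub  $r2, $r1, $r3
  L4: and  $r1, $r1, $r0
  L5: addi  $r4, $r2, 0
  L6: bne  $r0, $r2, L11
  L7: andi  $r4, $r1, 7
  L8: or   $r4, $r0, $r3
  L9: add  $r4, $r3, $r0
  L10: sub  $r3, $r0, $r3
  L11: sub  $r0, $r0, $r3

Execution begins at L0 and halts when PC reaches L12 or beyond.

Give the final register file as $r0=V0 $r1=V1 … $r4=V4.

$r0=0 $r1=0 $r2=65526 $r3=10 $r4=0

#0 or   $r3, $r2, $r2 ; 0/0/10/10/7
#1 addi  $r2, $r3, 11 ; 0/0/21/10/7
#2 bne  $r4, $r3, L4 ; 0/0/21/10/7 ; →target
#3 sub  $r2, $r1, $r3 ; 0/0/65526/10/7
#4 and  $r1, $r1, $r0 ; 0/0/65526/10/7
#5 addi  $r4, $r2, 0 ; 0/0/65526/10/65526
#6 bne  $r0, $r2, L11 ; 0/0/65526/10/65526 ; →target
#7 andi  $r4, $r1, 7 ; 0/0/65526/10/0
#11 sub  $r0, $r0, $r3 ; 0/0/65526/10/0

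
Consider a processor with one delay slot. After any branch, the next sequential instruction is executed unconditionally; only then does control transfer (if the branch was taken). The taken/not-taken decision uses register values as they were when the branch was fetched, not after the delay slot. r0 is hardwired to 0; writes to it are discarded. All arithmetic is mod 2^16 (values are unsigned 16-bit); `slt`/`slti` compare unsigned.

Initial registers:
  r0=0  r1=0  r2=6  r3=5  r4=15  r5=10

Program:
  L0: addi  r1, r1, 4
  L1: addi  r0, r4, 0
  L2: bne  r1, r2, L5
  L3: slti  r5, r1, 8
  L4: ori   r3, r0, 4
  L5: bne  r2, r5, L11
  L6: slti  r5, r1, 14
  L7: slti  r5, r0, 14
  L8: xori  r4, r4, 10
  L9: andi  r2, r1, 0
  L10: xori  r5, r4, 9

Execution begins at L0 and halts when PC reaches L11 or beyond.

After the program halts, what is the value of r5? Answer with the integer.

1

[0] addi  r1, r1, 4  →  {r0:0, r1:4, r2:6, r3:5, r4:15, r5:10}
[1] addi  r0, r4, 0  →  {r0:0, r1:4, r2:6, r3:5, r4:15, r5:10}
[2] bne  r1, r2, L5  →  {r0:0, r1:4, r2:6, r3:5, r4:15, r5:10}  ⟨branch taken⟩
[3] slti  r5, r1, 8  →  {r0:0, r1:4, r2:6, r3:5, r4:15, r5:1}
[5] bne  r2, r5, L11  →  {r0:0, r1:4, r2:6, r3:5, r4:15, r5:1}  ⟨branch taken⟩
[6] slti  r5, r1, 14  →  {r0:0, r1:4, r2:6, r3:5, r4:15, r5:1}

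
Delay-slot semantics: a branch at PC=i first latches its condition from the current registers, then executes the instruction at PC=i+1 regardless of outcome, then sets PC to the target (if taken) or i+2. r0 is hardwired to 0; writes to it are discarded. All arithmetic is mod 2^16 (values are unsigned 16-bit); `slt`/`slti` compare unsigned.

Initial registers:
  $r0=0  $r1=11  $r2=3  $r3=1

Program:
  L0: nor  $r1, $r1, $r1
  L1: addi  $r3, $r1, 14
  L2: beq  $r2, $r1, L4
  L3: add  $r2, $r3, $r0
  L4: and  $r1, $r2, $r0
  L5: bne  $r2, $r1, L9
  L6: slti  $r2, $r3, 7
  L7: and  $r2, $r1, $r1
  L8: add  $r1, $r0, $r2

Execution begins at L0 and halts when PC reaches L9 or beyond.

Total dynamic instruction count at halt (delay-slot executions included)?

#0 nor  $r1, $r1, $r1 ; 0/65524/3/1
#1 addi  $r3, $r1, 14 ; 0/65524/3/2
#2 beq  $r2, $r1, L4 ; 0/65524/3/2 ; →fallthru
#3 add  $r2, $r3, $r0 ; 0/65524/2/2
#4 and  $r1, $r2, $r0 ; 0/0/2/2
#5 bne  $r2, $r1, L9 ; 0/0/2/2 ; →target
#6 slti  $r2, $r3, 7 ; 0/0/1/2

7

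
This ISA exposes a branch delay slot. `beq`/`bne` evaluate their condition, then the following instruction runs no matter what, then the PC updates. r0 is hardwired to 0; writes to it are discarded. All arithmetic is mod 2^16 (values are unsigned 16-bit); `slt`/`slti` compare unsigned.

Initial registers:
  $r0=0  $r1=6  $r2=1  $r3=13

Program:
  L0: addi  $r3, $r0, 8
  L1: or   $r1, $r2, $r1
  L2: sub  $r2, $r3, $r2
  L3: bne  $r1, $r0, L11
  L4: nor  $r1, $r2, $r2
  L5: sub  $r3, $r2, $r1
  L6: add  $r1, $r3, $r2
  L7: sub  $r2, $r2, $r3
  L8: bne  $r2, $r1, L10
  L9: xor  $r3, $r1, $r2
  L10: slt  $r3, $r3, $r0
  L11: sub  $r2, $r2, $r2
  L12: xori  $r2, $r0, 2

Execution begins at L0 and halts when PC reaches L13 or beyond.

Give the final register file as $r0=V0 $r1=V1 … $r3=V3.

$r0=0 $r1=65528 $r2=2 $r3=8

#0 addi  $r3, $r0, 8 ; 0/6/1/8
#1 or   $r1, $r2, $r1 ; 0/7/1/8
#2 sub  $r2, $r3, $r2 ; 0/7/7/8
#3 bne  $r1, $r0, L11 ; 0/7/7/8 ; →target
#4 nor  $r1, $r2, $r2 ; 0/65528/7/8
#11 sub  $r2, $r2, $r2 ; 0/65528/0/8
#12 xori  $r2, $r0, 2 ; 0/65528/2/8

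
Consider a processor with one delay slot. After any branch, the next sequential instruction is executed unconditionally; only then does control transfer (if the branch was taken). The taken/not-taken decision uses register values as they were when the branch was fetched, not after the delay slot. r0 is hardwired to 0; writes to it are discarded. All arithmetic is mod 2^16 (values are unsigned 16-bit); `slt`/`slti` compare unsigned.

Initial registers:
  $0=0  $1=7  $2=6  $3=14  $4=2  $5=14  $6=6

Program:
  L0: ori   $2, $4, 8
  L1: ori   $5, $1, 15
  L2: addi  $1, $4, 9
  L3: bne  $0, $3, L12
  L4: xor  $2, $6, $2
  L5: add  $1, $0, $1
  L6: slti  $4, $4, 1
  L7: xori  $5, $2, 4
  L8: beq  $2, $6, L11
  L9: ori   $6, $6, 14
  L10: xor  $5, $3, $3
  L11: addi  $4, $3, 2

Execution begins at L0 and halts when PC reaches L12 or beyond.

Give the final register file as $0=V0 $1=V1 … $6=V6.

PC=0  ori   $2, $4, 8        | $0=0 $1=7 $2=10 $3=14 $4=2 $5=14 $6=6
PC=1  ori   $5, $1, 15       | $0=0 $1=7 $2=10 $3=14 $4=2 $5=15 $6=6
PC=2  addi  $1, $4, 9        | $0=0 $1=11 $2=10 $3=14 $4=2 $5=15 $6=6
PC=3  bne  $0, $3, L12       | $0=0 $1=11 $2=10 $3=14 $4=2 $5=15 $6=6  [TAKEN]
PC=4  xor  $2, $6, $2        | $0=0 $1=11 $2=12 $3=14 $4=2 $5=15 $6=6

$0=0 $1=11 $2=12 $3=14 $4=2 $5=15 $6=6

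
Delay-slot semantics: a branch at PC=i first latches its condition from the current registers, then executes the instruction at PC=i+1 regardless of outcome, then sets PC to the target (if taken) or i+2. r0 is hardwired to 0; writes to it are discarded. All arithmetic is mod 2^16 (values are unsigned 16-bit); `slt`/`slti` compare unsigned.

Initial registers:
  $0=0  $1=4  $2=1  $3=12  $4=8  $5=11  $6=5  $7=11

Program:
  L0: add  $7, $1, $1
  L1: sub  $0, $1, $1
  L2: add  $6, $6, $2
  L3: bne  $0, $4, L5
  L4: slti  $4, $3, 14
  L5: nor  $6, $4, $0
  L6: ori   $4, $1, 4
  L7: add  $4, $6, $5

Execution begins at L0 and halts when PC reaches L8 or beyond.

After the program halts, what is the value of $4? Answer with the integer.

9

  step pc=0: add  $7, $1, $1  regs=(0,4,1,12,8,11,5,8)
  step pc=1: sub  $0, $1, $1  regs=(0,4,1,12,8,11,5,8)
  step pc=2: add  $6, $6, $2  regs=(0,4,1,12,8,11,6,8)
  step pc=3: bne  $0, $4, L5  cond=T  regs=(0,4,1,12,8,11,6,8)
  step pc=4: slti  $4, $3, 14  regs=(0,4,1,12,1,11,6,8)
  step pc=5: nor  $6, $4, $0  regs=(0,4,1,12,1,11,65534,8)
  step pc=6: ori   $4, $1, 4  regs=(0,4,1,12,4,11,65534,8)
  step pc=7: add  $4, $6, $5  regs=(0,4,1,12,9,11,65534,8)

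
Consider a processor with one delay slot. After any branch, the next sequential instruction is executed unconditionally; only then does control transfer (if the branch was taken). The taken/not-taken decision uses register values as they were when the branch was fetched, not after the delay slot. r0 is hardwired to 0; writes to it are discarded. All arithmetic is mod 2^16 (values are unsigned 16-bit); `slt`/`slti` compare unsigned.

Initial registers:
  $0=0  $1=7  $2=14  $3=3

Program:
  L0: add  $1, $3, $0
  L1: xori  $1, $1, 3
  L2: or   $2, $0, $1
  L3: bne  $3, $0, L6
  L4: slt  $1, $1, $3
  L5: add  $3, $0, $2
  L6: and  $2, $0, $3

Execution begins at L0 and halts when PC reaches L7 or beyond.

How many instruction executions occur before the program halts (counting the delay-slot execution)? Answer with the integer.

PC=0  add  $1, $3, $0        | $0=0 $1=3 $2=14 $3=3
PC=1  xori  $1, $1, 3        | $0=0 $1=0 $2=14 $3=3
PC=2  or   $2, $0, $1        | $0=0 $1=0 $2=0 $3=3
PC=3  bne  $3, $0, L6        | $0=0 $1=0 $2=0 $3=3  [TAKEN]
PC=4  slt  $1, $1, $3        | $0=0 $1=1 $2=0 $3=3
PC=6  and  $2, $0, $3        | $0=0 $1=1 $2=0 $3=3

6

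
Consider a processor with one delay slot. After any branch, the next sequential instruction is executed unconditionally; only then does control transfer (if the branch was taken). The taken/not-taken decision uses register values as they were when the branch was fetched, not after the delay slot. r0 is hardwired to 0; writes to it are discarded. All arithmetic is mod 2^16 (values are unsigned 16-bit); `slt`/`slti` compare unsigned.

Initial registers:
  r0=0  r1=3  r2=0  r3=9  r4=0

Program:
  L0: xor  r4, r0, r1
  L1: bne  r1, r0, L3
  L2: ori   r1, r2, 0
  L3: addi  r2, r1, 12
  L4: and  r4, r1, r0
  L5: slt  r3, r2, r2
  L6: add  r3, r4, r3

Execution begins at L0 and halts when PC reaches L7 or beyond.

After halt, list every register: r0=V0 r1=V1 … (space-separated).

PC=0  xor  r4, r0, r1        | r0=0 r1=3 r2=0 r3=9 r4=3
PC=1  bne  r1, r0, L3        | r0=0 r1=3 r2=0 r3=9 r4=3  [TAKEN]
PC=2  ori   r1, r2, 0        | r0=0 r1=0 r2=0 r3=9 r4=3
PC=3  addi  r2, r1, 12       | r0=0 r1=0 r2=12 r3=9 r4=3
PC=4  and  r4, r1, r0        | r0=0 r1=0 r2=12 r3=9 r4=0
PC=5  slt  r3, r2, r2        | r0=0 r1=0 r2=12 r3=0 r4=0
PC=6  add  r3, r4, r3        | r0=0 r1=0 r2=12 r3=0 r4=0

r0=0 r1=0 r2=12 r3=0 r4=0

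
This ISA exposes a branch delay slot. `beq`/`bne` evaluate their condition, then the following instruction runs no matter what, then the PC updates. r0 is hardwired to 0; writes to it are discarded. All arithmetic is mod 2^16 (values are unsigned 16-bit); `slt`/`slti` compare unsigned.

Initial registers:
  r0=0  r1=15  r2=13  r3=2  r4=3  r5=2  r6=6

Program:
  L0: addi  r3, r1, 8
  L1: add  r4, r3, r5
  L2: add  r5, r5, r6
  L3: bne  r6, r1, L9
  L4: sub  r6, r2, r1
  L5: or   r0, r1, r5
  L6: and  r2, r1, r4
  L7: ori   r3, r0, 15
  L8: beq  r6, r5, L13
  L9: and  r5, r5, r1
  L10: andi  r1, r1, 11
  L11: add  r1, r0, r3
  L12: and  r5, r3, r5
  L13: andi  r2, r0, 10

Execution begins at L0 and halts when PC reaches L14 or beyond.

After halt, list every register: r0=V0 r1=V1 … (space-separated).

[0] addi  r3, r1, 8  →  {r0:0, r1:15, r2:13, r3:23, r4:3, r5:2, r6:6}
[1] add  r4, r3, r5  →  {r0:0, r1:15, r2:13, r3:23, r4:25, r5:2, r6:6}
[2] add  r5, r5, r6  →  {r0:0, r1:15, r2:13, r3:23, r4:25, r5:8, r6:6}
[3] bne  r6, r1, L9  →  {r0:0, r1:15, r2:13, r3:23, r4:25, r5:8, r6:6}  ⟨branch taken⟩
[4] sub  r6, r2, r1  →  {r0:0, r1:15, r2:13, r3:23, r4:25, r5:8, r6:65534}
[9] and  r5, r5, r1  →  {r0:0, r1:15, r2:13, r3:23, r4:25, r5:8, r6:65534}
[10] andi  r1, r1, 11  →  {r0:0, r1:11, r2:13, r3:23, r4:25, r5:8, r6:65534}
[11] add  r1, r0, r3  →  {r0:0, r1:23, r2:13, r3:23, r4:25, r5:8, r6:65534}
[12] and  r5, r3, r5  →  {r0:0, r1:23, r2:13, r3:23, r4:25, r5:0, r6:65534}
[13] andi  r2, r0, 10  →  {r0:0, r1:23, r2:0, r3:23, r4:25, r5:0, r6:65534}

r0=0 r1=23 r2=0 r3=23 r4=25 r5=0 r6=65534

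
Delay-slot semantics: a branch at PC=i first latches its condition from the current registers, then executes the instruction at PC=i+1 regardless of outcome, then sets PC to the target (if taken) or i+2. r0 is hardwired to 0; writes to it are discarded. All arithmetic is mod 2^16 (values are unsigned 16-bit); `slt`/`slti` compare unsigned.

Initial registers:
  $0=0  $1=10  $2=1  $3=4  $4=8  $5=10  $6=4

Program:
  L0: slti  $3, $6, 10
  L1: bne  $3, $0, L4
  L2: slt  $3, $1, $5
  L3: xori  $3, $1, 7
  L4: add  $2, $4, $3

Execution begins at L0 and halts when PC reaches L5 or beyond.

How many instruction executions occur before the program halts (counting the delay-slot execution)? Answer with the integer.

4

PC=0  slti  $3, $6, 10       | $0=0 $1=10 $2=1 $3=1 $4=8 $5=10 $6=4
PC=1  bne  $3, $0, L4        | $0=0 $1=10 $2=1 $3=1 $4=8 $5=10 $6=4  [TAKEN]
PC=2  slt  $3, $1, $5        | $0=0 $1=10 $2=1 $3=0 $4=8 $5=10 $6=4
PC=4  add  $2, $4, $3        | $0=0 $1=10 $2=8 $3=0 $4=8 $5=10 $6=4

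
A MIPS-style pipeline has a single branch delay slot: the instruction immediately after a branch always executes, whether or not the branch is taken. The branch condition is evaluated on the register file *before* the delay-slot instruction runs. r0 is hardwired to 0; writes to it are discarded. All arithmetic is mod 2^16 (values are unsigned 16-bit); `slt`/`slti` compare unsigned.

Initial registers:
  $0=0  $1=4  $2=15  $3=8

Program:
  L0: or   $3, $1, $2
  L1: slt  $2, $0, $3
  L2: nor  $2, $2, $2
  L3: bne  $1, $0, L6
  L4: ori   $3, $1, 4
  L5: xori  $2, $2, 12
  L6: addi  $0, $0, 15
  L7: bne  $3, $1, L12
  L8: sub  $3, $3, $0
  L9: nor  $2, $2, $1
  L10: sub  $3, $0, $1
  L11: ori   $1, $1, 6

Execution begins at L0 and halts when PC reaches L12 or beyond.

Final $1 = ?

6

[0] or   $3, $1, $2  →  {$0:0, $1:4, $2:15, $3:15}
[1] slt  $2, $0, $3  →  {$0:0, $1:4, $2:1, $3:15}
[2] nor  $2, $2, $2  →  {$0:0, $1:4, $2:65534, $3:15}
[3] bne  $1, $0, L6  →  {$0:0, $1:4, $2:65534, $3:15}  ⟨branch taken⟩
[4] ori   $3, $1, 4  →  {$0:0, $1:4, $2:65534, $3:4}
[6] addi  $0, $0, 15  →  {$0:0, $1:4, $2:65534, $3:4}
[7] bne  $3, $1, L12  →  {$0:0, $1:4, $2:65534, $3:4}  ⟨branch fallthrough⟩
[8] sub  $3, $3, $0  →  {$0:0, $1:4, $2:65534, $3:4}
[9] nor  $2, $2, $1  →  {$0:0, $1:4, $2:1, $3:4}
[10] sub  $3, $0, $1  →  {$0:0, $1:4, $2:1, $3:65532}
[11] ori   $1, $1, 6  →  {$0:0, $1:6, $2:1, $3:65532}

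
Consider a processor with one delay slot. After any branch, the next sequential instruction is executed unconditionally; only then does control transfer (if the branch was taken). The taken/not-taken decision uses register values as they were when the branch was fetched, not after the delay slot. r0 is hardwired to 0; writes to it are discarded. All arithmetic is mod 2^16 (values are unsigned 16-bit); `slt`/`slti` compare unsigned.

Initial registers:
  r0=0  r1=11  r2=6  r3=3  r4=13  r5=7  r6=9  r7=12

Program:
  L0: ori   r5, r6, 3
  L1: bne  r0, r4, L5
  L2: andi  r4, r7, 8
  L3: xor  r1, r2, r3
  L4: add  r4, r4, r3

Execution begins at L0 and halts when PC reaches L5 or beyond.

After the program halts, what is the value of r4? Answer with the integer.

PC=0  ori   r5, r6, 3        | r0=0 r1=11 r2=6 r3=3 r4=13 r5=11 r6=9 r7=12
PC=1  bne  r0, r4, L5        | r0=0 r1=11 r2=6 r3=3 r4=13 r5=11 r6=9 r7=12  [TAKEN]
PC=2  andi  r4, r7, 8        | r0=0 r1=11 r2=6 r3=3 r4=8 r5=11 r6=9 r7=12

8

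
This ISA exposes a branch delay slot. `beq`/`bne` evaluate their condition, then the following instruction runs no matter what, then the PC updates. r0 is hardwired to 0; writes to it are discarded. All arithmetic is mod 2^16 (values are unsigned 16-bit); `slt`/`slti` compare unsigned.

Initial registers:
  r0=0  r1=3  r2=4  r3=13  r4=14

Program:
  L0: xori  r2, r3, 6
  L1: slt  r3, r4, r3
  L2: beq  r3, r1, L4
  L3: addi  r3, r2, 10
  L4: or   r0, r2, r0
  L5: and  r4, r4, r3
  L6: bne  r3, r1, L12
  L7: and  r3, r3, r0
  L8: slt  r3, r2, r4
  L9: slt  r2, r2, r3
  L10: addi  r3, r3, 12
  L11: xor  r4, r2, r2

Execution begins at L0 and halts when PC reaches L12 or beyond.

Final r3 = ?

0

PC=0  xori  r2, r3, 6        | r0=0 r1=3 r2=11 r3=13 r4=14
PC=1  slt  r3, r4, r3        | r0=0 r1=3 r2=11 r3=0 r4=14
PC=2  beq  r3, r1, L4        | r0=0 r1=3 r2=11 r3=0 r4=14  [not taken]
PC=3  addi  r3, r2, 10       | r0=0 r1=3 r2=11 r3=21 r4=14
PC=4  or   r0, r2, r0        | r0=0 r1=3 r2=11 r3=21 r4=14
PC=5  and  r4, r4, r3        | r0=0 r1=3 r2=11 r3=21 r4=4
PC=6  bne  r3, r1, L12       | r0=0 r1=3 r2=11 r3=21 r4=4  [TAKEN]
PC=7  and  r3, r3, r0        | r0=0 r1=3 r2=11 r3=0 r4=4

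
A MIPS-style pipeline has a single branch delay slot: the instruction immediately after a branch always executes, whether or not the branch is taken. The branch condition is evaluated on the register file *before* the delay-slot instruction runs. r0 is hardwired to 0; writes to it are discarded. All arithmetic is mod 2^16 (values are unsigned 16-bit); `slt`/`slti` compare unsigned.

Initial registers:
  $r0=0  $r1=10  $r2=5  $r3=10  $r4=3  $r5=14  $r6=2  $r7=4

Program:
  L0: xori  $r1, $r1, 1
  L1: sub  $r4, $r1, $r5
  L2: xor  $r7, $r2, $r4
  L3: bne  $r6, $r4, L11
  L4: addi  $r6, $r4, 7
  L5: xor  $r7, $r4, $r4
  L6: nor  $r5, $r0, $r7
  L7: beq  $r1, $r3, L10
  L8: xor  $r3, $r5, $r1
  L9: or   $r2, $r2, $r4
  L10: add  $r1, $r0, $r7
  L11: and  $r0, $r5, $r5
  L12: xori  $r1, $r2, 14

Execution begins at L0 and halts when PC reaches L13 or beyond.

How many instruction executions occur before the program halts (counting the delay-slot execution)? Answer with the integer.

PC=0  xori  $r1, $r1, 1      | $r0=0 $r1=11 $r2=5 $r3=10 $r4=3 $r5=14 $r6=2 $r7=4
PC=1  sub  $r4, $r1, $r5     | $r0=0 $r1=11 $r2=5 $r3=10 $r4=65533 $r5=14 $r6=2 $r7=4
PC=2  xor  $r7, $r2, $r4     | $r0=0 $r1=11 $r2=5 $r3=10 $r4=65533 $r5=14 $r6=2 $r7=65528
PC=3  bne  $r6, $r4, L11     | $r0=0 $r1=11 $r2=5 $r3=10 $r4=65533 $r5=14 $r6=2 $r7=65528  [TAKEN]
PC=4  addi  $r6, $r4, 7      | $r0=0 $r1=11 $r2=5 $r3=10 $r4=65533 $r5=14 $r6=4 $r7=65528
PC=11 and  $r0, $r5, $r5     | $r0=0 $r1=11 $r2=5 $r3=10 $r4=65533 $r5=14 $r6=4 $r7=65528
PC=12 xori  $r1, $r2, 14     | $r0=0 $r1=11 $r2=5 $r3=10 $r4=65533 $r5=14 $r6=4 $r7=65528

7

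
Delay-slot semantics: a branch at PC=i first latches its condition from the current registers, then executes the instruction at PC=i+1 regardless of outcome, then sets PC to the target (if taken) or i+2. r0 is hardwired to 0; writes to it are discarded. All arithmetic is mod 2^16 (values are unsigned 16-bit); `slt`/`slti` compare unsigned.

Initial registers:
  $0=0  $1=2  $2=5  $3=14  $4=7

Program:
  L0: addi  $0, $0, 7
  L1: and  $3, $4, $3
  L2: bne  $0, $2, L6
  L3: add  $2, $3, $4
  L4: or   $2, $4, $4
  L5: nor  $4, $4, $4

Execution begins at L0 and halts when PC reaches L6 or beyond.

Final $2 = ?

13

#0 addi  $0, $0, 7 ; 0/2/5/14/7
#1 and  $3, $4, $3 ; 0/2/5/6/7
#2 bne  $0, $2, L6 ; 0/2/5/6/7 ; →target
#3 add  $2, $3, $4 ; 0/2/13/6/7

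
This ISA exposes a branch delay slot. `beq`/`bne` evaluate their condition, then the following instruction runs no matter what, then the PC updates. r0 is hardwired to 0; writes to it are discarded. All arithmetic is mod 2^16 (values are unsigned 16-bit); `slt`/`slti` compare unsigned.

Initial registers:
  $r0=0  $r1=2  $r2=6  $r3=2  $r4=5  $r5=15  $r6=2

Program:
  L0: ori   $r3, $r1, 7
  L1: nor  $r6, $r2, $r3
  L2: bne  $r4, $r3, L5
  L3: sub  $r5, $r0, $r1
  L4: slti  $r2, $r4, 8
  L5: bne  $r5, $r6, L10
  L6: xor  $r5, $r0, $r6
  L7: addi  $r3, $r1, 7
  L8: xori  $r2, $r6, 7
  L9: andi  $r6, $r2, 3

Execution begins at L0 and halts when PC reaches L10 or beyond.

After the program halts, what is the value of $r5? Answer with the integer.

[0] ori   $r3, $r1, 7  →  {$r0:0, $r1:2, $r2:6, $r3:7, $r4:5, $r5:15, $r6:2}
[1] nor  $r6, $r2, $r3  →  {$r0:0, $r1:2, $r2:6, $r3:7, $r4:5, $r5:15, $r6:65528}
[2] bne  $r4, $r3, L5  →  {$r0:0, $r1:2, $r2:6, $r3:7, $r4:5, $r5:15, $r6:65528}  ⟨branch taken⟩
[3] sub  $r5, $r0, $r1  →  {$r0:0, $r1:2, $r2:6, $r3:7, $r4:5, $r5:65534, $r6:65528}
[5] bne  $r5, $r6, L10  →  {$r0:0, $r1:2, $r2:6, $r3:7, $r4:5, $r5:65534, $r6:65528}  ⟨branch taken⟩
[6] xor  $r5, $r0, $r6  →  {$r0:0, $r1:2, $r2:6, $r3:7, $r4:5, $r5:65528, $r6:65528}

65528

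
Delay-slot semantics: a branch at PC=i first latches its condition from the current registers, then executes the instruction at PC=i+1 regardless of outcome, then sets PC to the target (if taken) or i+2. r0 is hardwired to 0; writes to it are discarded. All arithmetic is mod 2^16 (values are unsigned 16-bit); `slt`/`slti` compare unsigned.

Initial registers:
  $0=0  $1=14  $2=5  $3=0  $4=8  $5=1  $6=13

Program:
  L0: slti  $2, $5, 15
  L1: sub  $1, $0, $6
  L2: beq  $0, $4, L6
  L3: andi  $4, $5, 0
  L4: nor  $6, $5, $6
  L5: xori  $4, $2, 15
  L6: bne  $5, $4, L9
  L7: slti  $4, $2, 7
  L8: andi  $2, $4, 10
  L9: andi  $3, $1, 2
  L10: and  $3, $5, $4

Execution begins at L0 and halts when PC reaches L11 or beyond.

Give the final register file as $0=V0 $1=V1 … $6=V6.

$0=0 $1=65523 $2=1 $3=1 $4=1 $5=1 $6=65522

PC=0  slti  $2, $5, 15       | $0=0 $1=14 $2=1 $3=0 $4=8 $5=1 $6=13
PC=1  sub  $1, $0, $6        | $0=0 $1=65523 $2=1 $3=0 $4=8 $5=1 $6=13
PC=2  beq  $0, $4, L6        | $0=0 $1=65523 $2=1 $3=0 $4=8 $5=1 $6=13  [not taken]
PC=3  andi  $4, $5, 0        | $0=0 $1=65523 $2=1 $3=0 $4=0 $5=1 $6=13
PC=4  nor  $6, $5, $6        | $0=0 $1=65523 $2=1 $3=0 $4=0 $5=1 $6=65522
PC=5  xori  $4, $2, 15       | $0=0 $1=65523 $2=1 $3=0 $4=14 $5=1 $6=65522
PC=6  bne  $5, $4, L9        | $0=0 $1=65523 $2=1 $3=0 $4=14 $5=1 $6=65522  [TAKEN]
PC=7  slti  $4, $2, 7        | $0=0 $1=65523 $2=1 $3=0 $4=1 $5=1 $6=65522
PC=9  andi  $3, $1, 2        | $0=0 $1=65523 $2=1 $3=2 $4=1 $5=1 $6=65522
PC=10 and  $3, $5, $4        | $0=0 $1=65523 $2=1 $3=1 $4=1 $5=1 $6=65522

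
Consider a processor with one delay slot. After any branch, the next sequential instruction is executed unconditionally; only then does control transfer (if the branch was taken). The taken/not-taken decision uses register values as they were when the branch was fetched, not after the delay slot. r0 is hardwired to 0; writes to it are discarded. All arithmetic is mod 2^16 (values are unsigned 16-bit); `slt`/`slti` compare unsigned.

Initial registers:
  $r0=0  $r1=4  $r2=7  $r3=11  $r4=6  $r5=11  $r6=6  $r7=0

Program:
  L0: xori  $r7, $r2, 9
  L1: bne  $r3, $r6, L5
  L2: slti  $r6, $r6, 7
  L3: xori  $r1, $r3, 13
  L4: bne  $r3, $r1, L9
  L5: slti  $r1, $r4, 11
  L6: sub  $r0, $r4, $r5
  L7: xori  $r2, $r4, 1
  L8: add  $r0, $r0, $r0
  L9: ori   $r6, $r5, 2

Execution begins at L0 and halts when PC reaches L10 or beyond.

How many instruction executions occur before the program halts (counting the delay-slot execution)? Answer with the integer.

8

[0] xori  $r7, $r2, 9  →  {$r0:0, $r1:4, $r2:7, $r3:11, $r4:6, $r5:11, $r6:6, $r7:14}
[1] bne  $r3, $r6, L5  →  {$r0:0, $r1:4, $r2:7, $r3:11, $r4:6, $r5:11, $r6:6, $r7:14}  ⟨branch taken⟩
[2] slti  $r6, $r6, 7  →  {$r0:0, $r1:4, $r2:7, $r3:11, $r4:6, $r5:11, $r6:1, $r7:14}
[5] slti  $r1, $r4, 11  →  {$r0:0, $r1:1, $r2:7, $r3:11, $r4:6, $r5:11, $r6:1, $r7:14}
[6] sub  $r0, $r4, $r5  →  {$r0:0, $r1:1, $r2:7, $r3:11, $r4:6, $r5:11, $r6:1, $r7:14}
[7] xori  $r2, $r4, 1  →  {$r0:0, $r1:1, $r2:7, $r3:11, $r4:6, $r5:11, $r6:1, $r7:14}
[8] add  $r0, $r0, $r0  →  {$r0:0, $r1:1, $r2:7, $r3:11, $r4:6, $r5:11, $r6:1, $r7:14}
[9] ori   $r6, $r5, 2  →  {$r0:0, $r1:1, $r2:7, $r3:11, $r4:6, $r5:11, $r6:11, $r7:14}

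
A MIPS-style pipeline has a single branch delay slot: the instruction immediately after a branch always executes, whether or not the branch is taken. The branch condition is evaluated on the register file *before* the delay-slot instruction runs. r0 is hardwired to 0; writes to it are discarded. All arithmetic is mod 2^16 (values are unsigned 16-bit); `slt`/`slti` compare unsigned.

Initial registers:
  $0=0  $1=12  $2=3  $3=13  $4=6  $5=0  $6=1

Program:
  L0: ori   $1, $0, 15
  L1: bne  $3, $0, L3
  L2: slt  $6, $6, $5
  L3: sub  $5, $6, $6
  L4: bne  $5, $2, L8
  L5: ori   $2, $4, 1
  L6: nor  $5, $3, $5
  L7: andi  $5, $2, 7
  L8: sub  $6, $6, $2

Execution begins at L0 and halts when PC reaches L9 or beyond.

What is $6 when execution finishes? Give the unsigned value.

#0 ori   $1, $0, 15 ; 0/15/3/13/6/0/1
#1 bne  $3, $0, L3 ; 0/15/3/13/6/0/1 ; →target
#2 slt  $6, $6, $5 ; 0/15/3/13/6/0/0
#3 sub  $5, $6, $6 ; 0/15/3/13/6/0/0
#4 bne  $5, $2, L8 ; 0/15/3/13/6/0/0 ; →target
#5 ori   $2, $4, 1 ; 0/15/7/13/6/0/0
#8 sub  $6, $6, $2 ; 0/15/7/13/6/0/65529

65529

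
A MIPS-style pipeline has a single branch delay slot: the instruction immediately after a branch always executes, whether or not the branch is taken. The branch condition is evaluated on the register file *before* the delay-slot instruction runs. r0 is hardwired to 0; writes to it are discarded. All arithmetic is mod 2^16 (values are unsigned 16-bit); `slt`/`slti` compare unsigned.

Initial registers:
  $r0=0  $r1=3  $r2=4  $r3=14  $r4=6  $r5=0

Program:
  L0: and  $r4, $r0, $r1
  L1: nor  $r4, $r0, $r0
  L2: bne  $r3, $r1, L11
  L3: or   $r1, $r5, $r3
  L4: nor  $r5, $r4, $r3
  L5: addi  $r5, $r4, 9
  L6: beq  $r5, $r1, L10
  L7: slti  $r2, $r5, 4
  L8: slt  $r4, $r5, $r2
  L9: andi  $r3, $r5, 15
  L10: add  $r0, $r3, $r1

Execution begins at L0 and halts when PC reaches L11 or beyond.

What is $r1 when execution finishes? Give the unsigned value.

#0 and  $r4, $r0, $r1 ; 0/3/4/14/0/0
#1 nor  $r4, $r0, $r0 ; 0/3/4/14/65535/0
#2 bne  $r3, $r1, L11 ; 0/3/4/14/65535/0 ; →target
#3 or   $r1, $r5, $r3 ; 0/14/4/14/65535/0

14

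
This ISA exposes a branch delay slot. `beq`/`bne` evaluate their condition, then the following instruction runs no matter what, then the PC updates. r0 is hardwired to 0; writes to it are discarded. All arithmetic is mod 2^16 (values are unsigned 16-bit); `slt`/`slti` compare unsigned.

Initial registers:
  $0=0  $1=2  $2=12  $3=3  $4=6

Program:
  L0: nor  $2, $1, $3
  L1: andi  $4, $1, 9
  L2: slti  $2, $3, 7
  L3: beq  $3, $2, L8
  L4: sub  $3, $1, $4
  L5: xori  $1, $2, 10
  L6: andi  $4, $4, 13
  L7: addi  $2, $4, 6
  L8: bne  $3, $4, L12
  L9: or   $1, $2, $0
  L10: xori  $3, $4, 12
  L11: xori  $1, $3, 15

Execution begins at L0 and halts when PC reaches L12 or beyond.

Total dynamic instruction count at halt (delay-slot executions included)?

10

[0] nor  $2, $1, $3  →  {$0:0, $1:2, $2:65532, $3:3, $4:6}
[1] andi  $4, $1, 9  →  {$0:0, $1:2, $2:65532, $3:3, $4:0}
[2] slti  $2, $3, 7  →  {$0:0, $1:2, $2:1, $3:3, $4:0}
[3] beq  $3, $2, L8  →  {$0:0, $1:2, $2:1, $3:3, $4:0}  ⟨branch fallthrough⟩
[4] sub  $3, $1, $4  →  {$0:0, $1:2, $2:1, $3:2, $4:0}
[5] xori  $1, $2, 10  →  {$0:0, $1:11, $2:1, $3:2, $4:0}
[6] andi  $4, $4, 13  →  {$0:0, $1:11, $2:1, $3:2, $4:0}
[7] addi  $2, $4, 6  →  {$0:0, $1:11, $2:6, $3:2, $4:0}
[8] bne  $3, $4, L12  →  {$0:0, $1:11, $2:6, $3:2, $4:0}  ⟨branch taken⟩
[9] or   $1, $2, $0  →  {$0:0, $1:6, $2:6, $3:2, $4:0}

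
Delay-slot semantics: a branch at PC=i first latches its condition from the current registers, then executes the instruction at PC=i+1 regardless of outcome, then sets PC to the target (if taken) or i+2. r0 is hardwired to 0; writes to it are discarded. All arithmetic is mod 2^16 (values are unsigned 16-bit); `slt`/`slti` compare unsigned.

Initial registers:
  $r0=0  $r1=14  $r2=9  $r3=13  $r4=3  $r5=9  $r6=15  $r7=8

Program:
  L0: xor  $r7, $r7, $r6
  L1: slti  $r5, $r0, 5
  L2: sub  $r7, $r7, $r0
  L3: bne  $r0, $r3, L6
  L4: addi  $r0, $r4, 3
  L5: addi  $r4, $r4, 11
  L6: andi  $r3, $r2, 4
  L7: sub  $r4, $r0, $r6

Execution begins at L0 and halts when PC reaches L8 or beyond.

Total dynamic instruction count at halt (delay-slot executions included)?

[0] xor  $r7, $r7, $r6  →  {$r0:0, $r1:14, $r2:9, $r3:13, $r4:3, $r5:9, $r6:15, $r7:7}
[1] slti  $r5, $r0, 5  →  {$r0:0, $r1:14, $r2:9, $r3:13, $r4:3, $r5:1, $r6:15, $r7:7}
[2] sub  $r7, $r7, $r0  →  {$r0:0, $r1:14, $r2:9, $r3:13, $r4:3, $r5:1, $r6:15, $r7:7}
[3] bne  $r0, $r3, L6  →  {$r0:0, $r1:14, $r2:9, $r3:13, $r4:3, $r5:1, $r6:15, $r7:7}  ⟨branch taken⟩
[4] addi  $r0, $r4, 3  →  {$r0:0, $r1:14, $r2:9, $r3:13, $r4:3, $r5:1, $r6:15, $r7:7}
[6] andi  $r3, $r2, 4  →  {$r0:0, $r1:14, $r2:9, $r3:0, $r4:3, $r5:1, $r6:15, $r7:7}
[7] sub  $r4, $r0, $r6  →  {$r0:0, $r1:14, $r2:9, $r3:0, $r4:65521, $r5:1, $r6:15, $r7:7}

7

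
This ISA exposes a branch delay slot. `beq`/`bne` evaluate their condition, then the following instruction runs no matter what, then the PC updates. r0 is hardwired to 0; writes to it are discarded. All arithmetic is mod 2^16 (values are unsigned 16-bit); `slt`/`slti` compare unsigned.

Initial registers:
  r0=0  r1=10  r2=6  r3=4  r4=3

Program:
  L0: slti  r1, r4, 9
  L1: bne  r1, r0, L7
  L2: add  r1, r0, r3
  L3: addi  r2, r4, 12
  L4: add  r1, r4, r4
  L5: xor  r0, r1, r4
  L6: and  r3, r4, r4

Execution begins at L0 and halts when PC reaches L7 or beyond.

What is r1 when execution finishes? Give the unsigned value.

4

  step pc=0: slti  r1, r4, 9  regs=(0,1,6,4,3)
  step pc=1: bne  r1, r0, L7  cond=T  regs=(0,1,6,4,3)
  step pc=2: add  r1, r0, r3  regs=(0,4,6,4,3)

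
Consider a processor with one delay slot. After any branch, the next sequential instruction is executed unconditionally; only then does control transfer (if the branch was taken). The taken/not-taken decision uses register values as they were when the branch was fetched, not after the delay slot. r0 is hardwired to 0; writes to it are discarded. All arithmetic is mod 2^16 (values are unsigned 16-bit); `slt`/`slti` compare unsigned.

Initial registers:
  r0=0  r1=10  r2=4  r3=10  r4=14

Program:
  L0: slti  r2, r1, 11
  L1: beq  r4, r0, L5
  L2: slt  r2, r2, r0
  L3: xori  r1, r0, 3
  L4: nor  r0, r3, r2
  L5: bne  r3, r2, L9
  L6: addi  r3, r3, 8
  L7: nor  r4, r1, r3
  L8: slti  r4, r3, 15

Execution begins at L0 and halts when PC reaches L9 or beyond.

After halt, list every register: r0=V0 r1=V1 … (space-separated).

#0 slti  r2, r1, 11 ; 0/10/1/10/14
#1 beq  r4, r0, L5 ; 0/10/1/10/14 ; →fallthru
#2 slt  r2, r2, r0 ; 0/10/0/10/14
#3 xori  r1, r0, 3 ; 0/3/0/10/14
#4 nor  r0, r3, r2 ; 0/3/0/10/14
#5 bne  r3, r2, L9 ; 0/3/0/10/14 ; →target
#6 addi  r3, r3, 8 ; 0/3/0/18/14

r0=0 r1=3 r2=0 r3=18 r4=14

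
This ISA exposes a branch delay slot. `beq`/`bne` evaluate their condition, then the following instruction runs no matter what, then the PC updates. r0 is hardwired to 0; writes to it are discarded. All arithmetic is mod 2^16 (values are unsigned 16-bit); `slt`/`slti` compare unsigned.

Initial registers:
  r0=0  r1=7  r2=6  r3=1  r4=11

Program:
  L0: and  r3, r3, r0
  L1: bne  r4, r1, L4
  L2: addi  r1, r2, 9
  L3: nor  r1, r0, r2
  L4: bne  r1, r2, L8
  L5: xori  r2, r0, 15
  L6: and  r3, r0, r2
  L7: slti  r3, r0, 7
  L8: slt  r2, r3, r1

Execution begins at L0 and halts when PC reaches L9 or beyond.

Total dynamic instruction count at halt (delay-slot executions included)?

6

  step pc=0: and  r3, r3, r0  regs=(0,7,6,0,11)
  step pc=1: bne  r4, r1, L4  cond=T  regs=(0,7,6,0,11)
  step pc=2: addi  r1, r2, 9  regs=(0,15,6,0,11)
  step pc=4: bne  r1, r2, L8  cond=T  regs=(0,15,6,0,11)
  step pc=5: xori  r2, r0, 15  regs=(0,15,15,0,11)
  step pc=8: slt  r2, r3, r1  regs=(0,15,1,0,11)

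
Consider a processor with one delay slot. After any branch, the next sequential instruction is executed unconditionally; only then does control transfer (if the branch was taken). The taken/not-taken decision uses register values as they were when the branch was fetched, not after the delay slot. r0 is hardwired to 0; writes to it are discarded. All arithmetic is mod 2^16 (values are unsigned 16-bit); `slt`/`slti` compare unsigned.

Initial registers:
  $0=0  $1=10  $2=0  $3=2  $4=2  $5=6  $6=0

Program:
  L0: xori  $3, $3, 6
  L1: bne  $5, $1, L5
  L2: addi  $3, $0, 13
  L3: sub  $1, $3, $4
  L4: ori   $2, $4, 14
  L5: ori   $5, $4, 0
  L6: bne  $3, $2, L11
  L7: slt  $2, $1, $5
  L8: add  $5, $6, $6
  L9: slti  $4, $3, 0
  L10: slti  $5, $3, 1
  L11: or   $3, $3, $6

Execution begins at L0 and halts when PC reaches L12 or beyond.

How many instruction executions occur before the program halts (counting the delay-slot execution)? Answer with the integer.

7

PC=0  xori  $3, $3, 6        | $0=0 $1=10 $2=0 $3=4 $4=2 $5=6 $6=0
PC=1  bne  $5, $1, L5        | $0=0 $1=10 $2=0 $3=4 $4=2 $5=6 $6=0  [TAKEN]
PC=2  addi  $3, $0, 13       | $0=0 $1=10 $2=0 $3=13 $4=2 $5=6 $6=0
PC=5  ori   $5, $4, 0        | $0=0 $1=10 $2=0 $3=13 $4=2 $5=2 $6=0
PC=6  bne  $3, $2, L11       | $0=0 $1=10 $2=0 $3=13 $4=2 $5=2 $6=0  [TAKEN]
PC=7  slt  $2, $1, $5        | $0=0 $1=10 $2=0 $3=13 $4=2 $5=2 $6=0
PC=11 or   $3, $3, $6        | $0=0 $1=10 $2=0 $3=13 $4=2 $5=2 $6=0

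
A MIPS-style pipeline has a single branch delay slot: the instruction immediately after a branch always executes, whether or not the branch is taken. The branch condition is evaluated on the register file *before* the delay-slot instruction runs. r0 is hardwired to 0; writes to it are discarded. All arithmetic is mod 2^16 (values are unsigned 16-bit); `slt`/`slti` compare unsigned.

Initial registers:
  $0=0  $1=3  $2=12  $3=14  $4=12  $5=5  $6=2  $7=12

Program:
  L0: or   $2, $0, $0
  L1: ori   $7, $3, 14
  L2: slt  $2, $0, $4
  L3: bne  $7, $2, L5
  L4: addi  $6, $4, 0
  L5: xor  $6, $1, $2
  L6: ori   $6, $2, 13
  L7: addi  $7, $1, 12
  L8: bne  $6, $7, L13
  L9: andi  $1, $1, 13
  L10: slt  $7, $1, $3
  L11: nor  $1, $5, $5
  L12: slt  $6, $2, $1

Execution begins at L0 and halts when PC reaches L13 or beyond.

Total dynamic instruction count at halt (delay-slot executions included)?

  step pc=0: or   $2, $0, $0  regs=(0,3,0,14,12,5,2,12)
  step pc=1: ori   $7, $3, 14  regs=(0,3,0,14,12,5,2,14)
  step pc=2: slt  $2, $0, $4  regs=(0,3,1,14,12,5,2,14)
  step pc=3: bne  $7, $2, L5  cond=T  regs=(0,3,1,14,12,5,2,14)
  step pc=4: addi  $6, $4, 0  regs=(0,3,1,14,12,5,12,14)
  step pc=5: xor  $6, $1, $2  regs=(0,3,1,14,12,5,2,14)
  step pc=6: ori   $6, $2, 13  regs=(0,3,1,14,12,5,13,14)
  step pc=7: addi  $7, $1, 12  regs=(0,3,1,14,12,5,13,15)
  step pc=8: bne  $6, $7, L13  cond=T  regs=(0,3,1,14,12,5,13,15)
  step pc=9: andi  $1, $1, 13  regs=(0,1,1,14,12,5,13,15)

10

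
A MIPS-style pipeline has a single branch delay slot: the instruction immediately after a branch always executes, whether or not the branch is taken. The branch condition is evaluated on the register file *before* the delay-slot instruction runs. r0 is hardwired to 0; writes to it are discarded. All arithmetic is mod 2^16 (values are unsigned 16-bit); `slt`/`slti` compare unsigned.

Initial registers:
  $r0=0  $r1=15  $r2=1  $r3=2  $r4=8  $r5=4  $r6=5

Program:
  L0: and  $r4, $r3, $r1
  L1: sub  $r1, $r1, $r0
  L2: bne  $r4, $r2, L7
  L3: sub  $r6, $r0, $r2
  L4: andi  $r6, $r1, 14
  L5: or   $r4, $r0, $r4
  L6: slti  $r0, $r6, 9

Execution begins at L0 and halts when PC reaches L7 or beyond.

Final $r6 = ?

  step pc=0: and  $r4, $r3, $r1  regs=(0,15,1,2,2,4,5)
  step pc=1: sub  $r1, $r1, $r0  regs=(0,15,1,2,2,4,5)
  step pc=2: bne  $r4, $r2, L7  cond=T  regs=(0,15,1,2,2,4,5)
  step pc=3: sub  $r6, $r0, $r2  regs=(0,15,1,2,2,4,65535)

65535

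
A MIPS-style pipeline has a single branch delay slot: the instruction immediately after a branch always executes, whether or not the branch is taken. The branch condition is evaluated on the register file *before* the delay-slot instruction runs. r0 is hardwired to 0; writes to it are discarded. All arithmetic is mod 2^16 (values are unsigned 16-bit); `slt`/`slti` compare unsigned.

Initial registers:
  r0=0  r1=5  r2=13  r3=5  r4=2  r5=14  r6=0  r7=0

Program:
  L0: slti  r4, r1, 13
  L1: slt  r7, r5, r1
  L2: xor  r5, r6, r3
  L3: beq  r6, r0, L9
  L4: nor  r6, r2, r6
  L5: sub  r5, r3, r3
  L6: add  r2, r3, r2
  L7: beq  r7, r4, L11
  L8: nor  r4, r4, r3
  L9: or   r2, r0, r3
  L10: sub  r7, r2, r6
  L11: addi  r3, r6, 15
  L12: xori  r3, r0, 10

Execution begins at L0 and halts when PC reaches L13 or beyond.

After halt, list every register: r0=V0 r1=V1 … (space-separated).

[0] slti  r4, r1, 13  →  {r0:0, r1:5, r2:13, r3:5, r4:1, r5:14, r6:0, r7:0}
[1] slt  r7, r5, r1  →  {r0:0, r1:5, r2:13, r3:5, r4:1, r5:14, r6:0, r7:0}
[2] xor  r5, r6, r3  →  {r0:0, r1:5, r2:13, r3:5, r4:1, r5:5, r6:0, r7:0}
[3] beq  r6, r0, L9  →  {r0:0, r1:5, r2:13, r3:5, r4:1, r5:5, r6:0, r7:0}  ⟨branch taken⟩
[4] nor  r6, r2, r6  →  {r0:0, r1:5, r2:13, r3:5, r4:1, r5:5, r6:65522, r7:0}
[9] or   r2, r0, r3  →  {r0:0, r1:5, r2:5, r3:5, r4:1, r5:5, r6:65522, r7:0}
[10] sub  r7, r2, r6  →  {r0:0, r1:5, r2:5, r3:5, r4:1, r5:5, r6:65522, r7:19}
[11] addi  r3, r6, 15  →  {r0:0, r1:5, r2:5, r3:1, r4:1, r5:5, r6:65522, r7:19}
[12] xori  r3, r0, 10  →  {r0:0, r1:5, r2:5, r3:10, r4:1, r5:5, r6:65522, r7:19}

r0=0 r1=5 r2=5 r3=10 r4=1 r5=5 r6=65522 r7=19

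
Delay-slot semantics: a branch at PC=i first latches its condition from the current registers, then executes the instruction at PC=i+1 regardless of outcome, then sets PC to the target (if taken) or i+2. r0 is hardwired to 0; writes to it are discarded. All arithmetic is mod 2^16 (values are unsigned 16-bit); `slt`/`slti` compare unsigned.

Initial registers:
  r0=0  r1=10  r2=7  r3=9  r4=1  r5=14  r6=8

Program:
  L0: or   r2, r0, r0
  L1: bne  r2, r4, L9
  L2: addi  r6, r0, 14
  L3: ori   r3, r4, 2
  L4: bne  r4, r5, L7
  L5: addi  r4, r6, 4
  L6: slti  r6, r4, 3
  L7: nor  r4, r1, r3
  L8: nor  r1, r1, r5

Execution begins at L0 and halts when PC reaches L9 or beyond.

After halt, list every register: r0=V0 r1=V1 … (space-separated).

[0] or   r2, r0, r0  →  {r0:0, r1:10, r2:0, r3:9, r4:1, r5:14, r6:8}
[1] bne  r2, r4, L9  →  {r0:0, r1:10, r2:0, r3:9, r4:1, r5:14, r6:8}  ⟨branch taken⟩
[2] addi  r6, r0, 14  →  {r0:0, r1:10, r2:0, r3:9, r4:1, r5:14, r6:14}

r0=0 r1=10 r2=0 r3=9 r4=1 r5=14 r6=14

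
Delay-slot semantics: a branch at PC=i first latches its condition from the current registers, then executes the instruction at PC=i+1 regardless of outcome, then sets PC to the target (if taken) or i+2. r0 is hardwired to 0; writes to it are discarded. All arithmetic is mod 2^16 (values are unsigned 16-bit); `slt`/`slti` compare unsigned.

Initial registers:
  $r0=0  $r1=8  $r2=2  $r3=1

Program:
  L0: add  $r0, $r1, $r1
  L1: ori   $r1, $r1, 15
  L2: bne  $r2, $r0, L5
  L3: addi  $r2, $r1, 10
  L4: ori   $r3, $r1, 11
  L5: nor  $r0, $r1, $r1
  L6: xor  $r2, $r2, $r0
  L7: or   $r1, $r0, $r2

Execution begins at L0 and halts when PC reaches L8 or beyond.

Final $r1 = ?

#0 add  $r0, $r1, $r1 ; 0/8/2/1
#1 ori   $r1, $r1, 15 ; 0/15/2/1
#2 bne  $r2, $r0, L5 ; 0/15/2/1 ; →target
#3 addi  $r2, $r1, 10 ; 0/15/25/1
#5 nor  $r0, $r1, $r1 ; 0/15/25/1
#6 xor  $r2, $r2, $r0 ; 0/15/25/1
#7 or   $r1, $r0, $r2 ; 0/25/25/1

25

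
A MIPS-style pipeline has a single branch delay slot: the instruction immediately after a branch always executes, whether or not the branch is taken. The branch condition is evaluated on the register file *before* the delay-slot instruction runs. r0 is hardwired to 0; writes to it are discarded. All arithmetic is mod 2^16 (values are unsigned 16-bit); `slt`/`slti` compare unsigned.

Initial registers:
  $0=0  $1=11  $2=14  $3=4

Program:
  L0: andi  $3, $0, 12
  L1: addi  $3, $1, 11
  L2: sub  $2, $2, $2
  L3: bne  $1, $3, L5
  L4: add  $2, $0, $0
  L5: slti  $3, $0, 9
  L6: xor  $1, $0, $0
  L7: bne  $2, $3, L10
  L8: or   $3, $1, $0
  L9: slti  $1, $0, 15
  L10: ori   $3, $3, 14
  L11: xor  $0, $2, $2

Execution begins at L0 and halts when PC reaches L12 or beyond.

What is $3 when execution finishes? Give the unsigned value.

14

  step pc=0: andi  $3, $0, 12  regs=(0,11,14,0)
  step pc=1: addi  $3, $1, 11  regs=(0,11,14,22)
  step pc=2: sub  $2, $2, $2  regs=(0,11,0,22)
  step pc=3: bne  $1, $3, L5  cond=T  regs=(0,11,0,22)
  step pc=4: add  $2, $0, $0  regs=(0,11,0,22)
  step pc=5: slti  $3, $0, 9  regs=(0,11,0,1)
  step pc=6: xor  $1, $0, $0  regs=(0,0,0,1)
  step pc=7: bne  $2, $3, L10  cond=T  regs=(0,0,0,1)
  step pc=8: or   $3, $1, $0  regs=(0,0,0,0)
  step pc=10: ori   $3, $3, 14  regs=(0,0,0,14)
  step pc=11: xor  $0, $2, $2  regs=(0,0,0,14)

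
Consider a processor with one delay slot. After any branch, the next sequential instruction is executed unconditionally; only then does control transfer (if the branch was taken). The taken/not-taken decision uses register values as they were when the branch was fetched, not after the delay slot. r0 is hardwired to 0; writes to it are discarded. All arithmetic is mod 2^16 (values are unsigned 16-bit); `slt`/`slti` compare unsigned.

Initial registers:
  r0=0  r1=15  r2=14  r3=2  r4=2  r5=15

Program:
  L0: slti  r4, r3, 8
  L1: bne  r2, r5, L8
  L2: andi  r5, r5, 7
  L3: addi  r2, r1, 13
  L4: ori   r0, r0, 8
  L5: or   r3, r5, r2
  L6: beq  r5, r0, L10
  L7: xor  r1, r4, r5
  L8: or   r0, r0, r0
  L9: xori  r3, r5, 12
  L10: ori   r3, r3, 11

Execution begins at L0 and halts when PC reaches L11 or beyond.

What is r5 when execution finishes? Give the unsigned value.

PC=0  slti  r4, r3, 8        | r0=0 r1=15 r2=14 r3=2 r4=1 r5=15
PC=1  bne  r2, r5, L8        | r0=0 r1=15 r2=14 r3=2 r4=1 r5=15  [TAKEN]
PC=2  andi  r5, r5, 7        | r0=0 r1=15 r2=14 r3=2 r4=1 r5=7
PC=8  or   r0, r0, r0        | r0=0 r1=15 r2=14 r3=2 r4=1 r5=7
PC=9  xori  r3, r5, 12       | r0=0 r1=15 r2=14 r3=11 r4=1 r5=7
PC=10 ori   r3, r3, 11       | r0=0 r1=15 r2=14 r3=11 r4=1 r5=7

7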